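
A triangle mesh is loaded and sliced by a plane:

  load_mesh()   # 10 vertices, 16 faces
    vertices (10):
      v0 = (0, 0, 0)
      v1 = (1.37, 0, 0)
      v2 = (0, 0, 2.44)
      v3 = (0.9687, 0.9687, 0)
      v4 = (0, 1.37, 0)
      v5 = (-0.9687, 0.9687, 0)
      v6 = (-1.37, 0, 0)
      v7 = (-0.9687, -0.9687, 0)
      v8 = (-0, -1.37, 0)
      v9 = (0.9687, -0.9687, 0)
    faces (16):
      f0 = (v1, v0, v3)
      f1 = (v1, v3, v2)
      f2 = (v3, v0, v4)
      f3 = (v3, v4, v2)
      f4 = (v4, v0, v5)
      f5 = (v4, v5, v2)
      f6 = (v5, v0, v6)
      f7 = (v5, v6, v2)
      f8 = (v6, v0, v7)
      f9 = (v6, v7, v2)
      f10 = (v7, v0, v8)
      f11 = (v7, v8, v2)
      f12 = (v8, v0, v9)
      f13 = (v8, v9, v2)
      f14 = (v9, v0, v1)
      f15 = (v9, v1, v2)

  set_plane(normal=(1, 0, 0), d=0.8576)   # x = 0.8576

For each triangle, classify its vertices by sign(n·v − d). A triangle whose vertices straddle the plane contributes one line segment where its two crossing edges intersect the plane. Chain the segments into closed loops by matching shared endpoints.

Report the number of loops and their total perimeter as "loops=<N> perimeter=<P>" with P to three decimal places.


Straddling triangles (8 of 16):
  (v1,v0,v3) [+-+] → (0.8576, 0, 0)–(0.8576, 0.8576, 0)  len=0.8576
  (v1,v3,v2) [++-] → (0.8576, 0.8576, 0.279843)–(0.8576, 0, 0.912596)  len=1.0658
  (v3,v0,v4) [+--] → (0.8576, 0.8576, 0)–(0.8576, 1.01473, 0)  len=0.1571
  (v3,v4,v2) [+--] → (0.8576, 1.01473, 0)–(0.8576, 0.8576, 0.279843)  len=0.3209
  (v8,v0,v9) [--+] → (0.8576, -0.8576, 0)–(0.8576, -1.01473, 0)  len=0.1571
  (v8,v9,v2) [-+-] → (0.8576, -1.01473, 0)–(0.8576, -0.8576, 0.279843)  len=0.3209
  (v9,v0,v1) [+-+] → (0.8576, -0.8576, 0)–(0.8576, 0, 0)  len=0.8576
  (v9,v1,v2) [++-] → (0.8576, 0, 0.912596)–(0.8576, -0.8576, 0.279843)  len=1.0658

Chained into 1 loop(s):
  loop 1: 8 segments, perimeter = 4.8029
Total perimeter = 4.803

loops=1 perimeter=4.803


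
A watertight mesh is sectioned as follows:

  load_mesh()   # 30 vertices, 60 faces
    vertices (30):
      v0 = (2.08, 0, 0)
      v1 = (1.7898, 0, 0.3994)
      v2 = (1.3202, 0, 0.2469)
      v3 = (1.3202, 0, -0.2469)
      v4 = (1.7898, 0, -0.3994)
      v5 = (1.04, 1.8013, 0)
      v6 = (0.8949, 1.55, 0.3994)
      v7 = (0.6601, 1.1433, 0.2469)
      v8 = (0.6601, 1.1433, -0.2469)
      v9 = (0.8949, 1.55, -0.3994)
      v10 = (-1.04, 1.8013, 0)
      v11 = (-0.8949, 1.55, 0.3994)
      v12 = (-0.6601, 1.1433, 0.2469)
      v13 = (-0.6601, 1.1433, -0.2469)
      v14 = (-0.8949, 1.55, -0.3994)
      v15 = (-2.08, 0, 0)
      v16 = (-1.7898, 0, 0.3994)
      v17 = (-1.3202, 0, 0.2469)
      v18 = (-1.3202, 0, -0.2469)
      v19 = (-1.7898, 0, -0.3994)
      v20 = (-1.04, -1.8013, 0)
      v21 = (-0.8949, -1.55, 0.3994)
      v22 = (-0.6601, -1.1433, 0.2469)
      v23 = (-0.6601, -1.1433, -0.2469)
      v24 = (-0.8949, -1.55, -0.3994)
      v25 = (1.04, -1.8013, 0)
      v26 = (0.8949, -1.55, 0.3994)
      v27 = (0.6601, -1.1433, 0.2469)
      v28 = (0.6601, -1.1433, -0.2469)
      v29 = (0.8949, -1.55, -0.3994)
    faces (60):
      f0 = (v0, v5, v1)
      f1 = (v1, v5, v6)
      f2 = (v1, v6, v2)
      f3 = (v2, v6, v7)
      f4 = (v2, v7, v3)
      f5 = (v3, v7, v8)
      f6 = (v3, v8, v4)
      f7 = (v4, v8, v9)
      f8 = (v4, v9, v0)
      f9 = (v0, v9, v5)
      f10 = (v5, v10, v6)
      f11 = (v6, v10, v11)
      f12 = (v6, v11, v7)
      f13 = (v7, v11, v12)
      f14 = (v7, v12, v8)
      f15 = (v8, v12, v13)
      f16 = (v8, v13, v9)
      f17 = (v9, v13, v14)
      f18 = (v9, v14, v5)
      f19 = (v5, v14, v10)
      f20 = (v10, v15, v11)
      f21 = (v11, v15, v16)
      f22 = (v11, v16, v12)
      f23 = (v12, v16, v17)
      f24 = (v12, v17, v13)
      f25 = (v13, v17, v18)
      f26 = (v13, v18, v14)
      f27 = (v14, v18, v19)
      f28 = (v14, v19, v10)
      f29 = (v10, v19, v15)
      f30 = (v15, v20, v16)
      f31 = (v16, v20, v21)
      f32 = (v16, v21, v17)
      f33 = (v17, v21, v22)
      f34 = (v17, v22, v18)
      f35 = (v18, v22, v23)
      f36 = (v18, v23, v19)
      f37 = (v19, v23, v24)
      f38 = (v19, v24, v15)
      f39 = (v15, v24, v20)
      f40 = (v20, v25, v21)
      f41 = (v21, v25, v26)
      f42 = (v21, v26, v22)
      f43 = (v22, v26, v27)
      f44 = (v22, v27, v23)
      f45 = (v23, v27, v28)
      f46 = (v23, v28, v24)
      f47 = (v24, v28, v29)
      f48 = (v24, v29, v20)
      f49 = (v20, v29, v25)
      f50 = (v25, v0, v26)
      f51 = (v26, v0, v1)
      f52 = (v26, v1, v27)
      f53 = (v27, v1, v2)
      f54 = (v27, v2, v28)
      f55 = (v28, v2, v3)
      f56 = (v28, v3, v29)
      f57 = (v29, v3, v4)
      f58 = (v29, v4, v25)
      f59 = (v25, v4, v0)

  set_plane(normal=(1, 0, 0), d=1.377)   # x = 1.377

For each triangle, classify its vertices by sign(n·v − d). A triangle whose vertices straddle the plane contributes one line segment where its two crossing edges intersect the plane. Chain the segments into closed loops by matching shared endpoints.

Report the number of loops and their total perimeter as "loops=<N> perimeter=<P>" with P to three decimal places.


Straddling triangles (14 of 60):
  (v0,v5,v1) [+-+] → (1.377, 1.21761, 0)–(1.377, 0.9917, 0.179512)  len=0.2885
  (v1,v5,v6) [+--] → (1.377, 0.9917, 0.179512)–(1.377, 0.714985, 0.3994)  len=0.3534
  (v1,v6,v2) [+--] → (1.377, 0.714985, 0.3994)–(1.377, 0, 0.265345)  len=0.7274
  (v3,v8,v4) [--+] → (1.377, 0.41777, -0.343675)–(1.377, 0, -0.265345)  len=0.4250
  (v4,v8,v9) [+--] → (1.377, 0.41777, -0.343675)–(1.377, 0.714985, -0.3994)  len=0.3024
  (v4,v9,v0) [+-+] → (1.377, 0.714985, -0.3994)–(1.377, 0.919458, -0.236924)  len=0.2612
  (v0,v9,v5) [+--] → (1.377, 0.919458, -0.236924)–(1.377, 1.21761, 0)  len=0.3808
  (v25,v0,v26) [-+-] → (1.377, -1.21761, 0)–(1.377, -0.919458, 0.236924)  len=0.3808
  (v26,v0,v1) [-++] → (1.377, -0.919458, 0.236924)–(1.377, -0.714985, 0.3994)  len=0.2612
  (v26,v1,v27) [-+-] → (1.377, -0.714985, 0.3994)–(1.377, -0.41777, 0.343675)  len=0.3024
  (v27,v1,v2) [-+-] → (1.377, -0.41777, 0.343675)–(1.377, 0, 0.265345)  len=0.4250
  (v29,v3,v4) [--+] → (1.377, 0, -0.265345)–(1.377, -0.714985, -0.3994)  len=0.7274
  (v29,v4,v25) [-+-] → (1.377, -0.714985, -0.3994)–(1.377, -0.9917, -0.179512)  len=0.3534
  (v25,v4,v0) [-++] → (1.377, -0.9917, -0.179512)–(1.377, -1.21761, 0)  len=0.2885

Chained into 1 loop(s):
  loop 1: 14 segments, perimeter = 5.4777
Total perimeter = 5.478

loops=1 perimeter=5.478


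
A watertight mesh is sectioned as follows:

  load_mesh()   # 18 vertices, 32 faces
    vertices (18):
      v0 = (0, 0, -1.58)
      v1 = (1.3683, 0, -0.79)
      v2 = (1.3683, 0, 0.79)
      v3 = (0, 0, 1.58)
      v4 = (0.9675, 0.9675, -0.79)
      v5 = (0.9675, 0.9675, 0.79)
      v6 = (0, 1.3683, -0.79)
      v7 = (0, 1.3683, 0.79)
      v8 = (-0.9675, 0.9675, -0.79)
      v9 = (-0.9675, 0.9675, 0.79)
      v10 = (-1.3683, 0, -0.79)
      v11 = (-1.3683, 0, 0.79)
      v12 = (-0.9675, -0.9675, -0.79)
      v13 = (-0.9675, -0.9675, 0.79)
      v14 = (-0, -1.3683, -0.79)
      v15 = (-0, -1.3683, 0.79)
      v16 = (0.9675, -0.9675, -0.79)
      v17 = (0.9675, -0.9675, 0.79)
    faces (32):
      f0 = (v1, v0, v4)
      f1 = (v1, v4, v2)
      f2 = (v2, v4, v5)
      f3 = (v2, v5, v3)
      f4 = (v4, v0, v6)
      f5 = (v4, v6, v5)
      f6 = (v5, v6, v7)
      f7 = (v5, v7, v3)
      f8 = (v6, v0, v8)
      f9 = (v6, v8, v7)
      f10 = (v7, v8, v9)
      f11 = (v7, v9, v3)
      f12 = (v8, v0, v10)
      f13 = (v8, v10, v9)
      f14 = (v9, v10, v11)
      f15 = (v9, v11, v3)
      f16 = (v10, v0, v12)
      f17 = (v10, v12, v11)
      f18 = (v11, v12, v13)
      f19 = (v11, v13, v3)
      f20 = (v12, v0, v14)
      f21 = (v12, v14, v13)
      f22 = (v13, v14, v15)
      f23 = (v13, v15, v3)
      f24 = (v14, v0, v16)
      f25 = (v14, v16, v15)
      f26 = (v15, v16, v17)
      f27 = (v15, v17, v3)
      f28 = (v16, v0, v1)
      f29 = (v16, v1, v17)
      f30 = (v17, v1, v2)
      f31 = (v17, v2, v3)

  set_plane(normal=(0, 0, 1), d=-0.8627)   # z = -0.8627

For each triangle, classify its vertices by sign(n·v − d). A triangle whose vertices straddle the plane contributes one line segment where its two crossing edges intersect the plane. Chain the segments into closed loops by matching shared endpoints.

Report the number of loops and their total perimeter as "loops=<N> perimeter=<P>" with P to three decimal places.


Straddling triangles (8 of 32):
  (v1,v0,v4) [+-+] → (1.24238, 0, -0.8627)–(0.878466, 0.878466, -0.8627)  len=0.9509
  (v4,v0,v6) [+-+] → (0.878466, 0.878466, -0.8627)–(0, 1.24238, -0.8627)  len=0.9509
  (v6,v0,v8) [+-+] → (0, 1.24238, -0.8627)–(-0.878466, 0.878466, -0.8627)  len=0.9509
  (v8,v0,v10) [+-+] → (-0.878466, 0.878466, -0.8627)–(-1.24238, 0, -0.8627)  len=0.9509
  (v10,v0,v12) [+-+] → (-1.24238, 0, -0.8627)–(-0.878466, -0.878466, -0.8627)  len=0.9509
  (v12,v0,v14) [+-+] → (-0.878466, -0.878466, -0.8627)–(0, -1.24238, -0.8627)  len=0.9509
  (v14,v0,v16) [+-+] → (0, -1.24238, -0.8627)–(0.878466, -0.878466, -0.8627)  len=0.9509
  (v16,v0,v1) [+-+] → (0.878466, -0.878466, -0.8627)–(1.24238, 0, -0.8627)  len=0.9509

Chained into 1 loop(s):
  loop 1: 8 segments, perimeter = 7.6069
Total perimeter = 7.607

loops=1 perimeter=7.607


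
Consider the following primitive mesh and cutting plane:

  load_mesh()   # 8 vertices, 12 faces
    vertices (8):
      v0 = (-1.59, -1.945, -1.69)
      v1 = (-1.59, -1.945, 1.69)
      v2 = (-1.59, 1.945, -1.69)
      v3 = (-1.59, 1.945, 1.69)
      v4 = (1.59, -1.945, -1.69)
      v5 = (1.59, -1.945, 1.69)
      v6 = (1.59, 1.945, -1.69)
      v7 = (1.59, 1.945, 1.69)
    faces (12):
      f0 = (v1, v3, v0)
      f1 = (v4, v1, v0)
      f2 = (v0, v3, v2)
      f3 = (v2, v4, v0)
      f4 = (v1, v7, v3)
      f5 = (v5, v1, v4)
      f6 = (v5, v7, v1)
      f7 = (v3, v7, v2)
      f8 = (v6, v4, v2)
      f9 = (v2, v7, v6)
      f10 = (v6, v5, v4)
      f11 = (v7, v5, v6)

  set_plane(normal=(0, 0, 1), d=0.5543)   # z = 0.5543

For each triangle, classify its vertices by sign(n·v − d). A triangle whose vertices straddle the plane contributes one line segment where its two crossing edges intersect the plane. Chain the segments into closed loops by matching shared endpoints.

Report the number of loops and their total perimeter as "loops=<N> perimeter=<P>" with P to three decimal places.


Straddling triangles (8 of 12):
  (v1,v3,v0) [++-] → (-1.59, 0.637937, 0.5543)–(-1.59, -1.945, 0.5543)  len=2.5829
  (v4,v1,v0) [-+-] → (-0.521501, -1.945, 0.5543)–(-1.59, -1.945, 0.5543)  len=1.0685
  (v0,v3,v2) [-+-] → (-1.59, 0.637937, 0.5543)–(-1.59, 1.945, 0.5543)  len=1.3071
  (v5,v1,v4) [++-] → (-0.521501, -1.945, 0.5543)–(1.59, -1.945, 0.5543)  len=2.1115
  (v3,v7,v2) [++-] → (0.521501, 1.945, 0.5543)–(-1.59, 1.945, 0.5543)  len=2.1115
  (v2,v7,v6) [-+-] → (0.521501, 1.945, 0.5543)–(1.59, 1.945, 0.5543)  len=1.0685
  (v6,v5,v4) [-+-] → (1.59, -0.637937, 0.5543)–(1.59, -1.945, 0.5543)  len=1.3071
  (v7,v5,v6) [++-] → (1.59, -0.637937, 0.5543)–(1.59, 1.945, 0.5543)  len=2.5829

Chained into 1 loop(s):
  loop 1: 8 segments, perimeter = 14.1400
Total perimeter = 14.140

loops=1 perimeter=14.140


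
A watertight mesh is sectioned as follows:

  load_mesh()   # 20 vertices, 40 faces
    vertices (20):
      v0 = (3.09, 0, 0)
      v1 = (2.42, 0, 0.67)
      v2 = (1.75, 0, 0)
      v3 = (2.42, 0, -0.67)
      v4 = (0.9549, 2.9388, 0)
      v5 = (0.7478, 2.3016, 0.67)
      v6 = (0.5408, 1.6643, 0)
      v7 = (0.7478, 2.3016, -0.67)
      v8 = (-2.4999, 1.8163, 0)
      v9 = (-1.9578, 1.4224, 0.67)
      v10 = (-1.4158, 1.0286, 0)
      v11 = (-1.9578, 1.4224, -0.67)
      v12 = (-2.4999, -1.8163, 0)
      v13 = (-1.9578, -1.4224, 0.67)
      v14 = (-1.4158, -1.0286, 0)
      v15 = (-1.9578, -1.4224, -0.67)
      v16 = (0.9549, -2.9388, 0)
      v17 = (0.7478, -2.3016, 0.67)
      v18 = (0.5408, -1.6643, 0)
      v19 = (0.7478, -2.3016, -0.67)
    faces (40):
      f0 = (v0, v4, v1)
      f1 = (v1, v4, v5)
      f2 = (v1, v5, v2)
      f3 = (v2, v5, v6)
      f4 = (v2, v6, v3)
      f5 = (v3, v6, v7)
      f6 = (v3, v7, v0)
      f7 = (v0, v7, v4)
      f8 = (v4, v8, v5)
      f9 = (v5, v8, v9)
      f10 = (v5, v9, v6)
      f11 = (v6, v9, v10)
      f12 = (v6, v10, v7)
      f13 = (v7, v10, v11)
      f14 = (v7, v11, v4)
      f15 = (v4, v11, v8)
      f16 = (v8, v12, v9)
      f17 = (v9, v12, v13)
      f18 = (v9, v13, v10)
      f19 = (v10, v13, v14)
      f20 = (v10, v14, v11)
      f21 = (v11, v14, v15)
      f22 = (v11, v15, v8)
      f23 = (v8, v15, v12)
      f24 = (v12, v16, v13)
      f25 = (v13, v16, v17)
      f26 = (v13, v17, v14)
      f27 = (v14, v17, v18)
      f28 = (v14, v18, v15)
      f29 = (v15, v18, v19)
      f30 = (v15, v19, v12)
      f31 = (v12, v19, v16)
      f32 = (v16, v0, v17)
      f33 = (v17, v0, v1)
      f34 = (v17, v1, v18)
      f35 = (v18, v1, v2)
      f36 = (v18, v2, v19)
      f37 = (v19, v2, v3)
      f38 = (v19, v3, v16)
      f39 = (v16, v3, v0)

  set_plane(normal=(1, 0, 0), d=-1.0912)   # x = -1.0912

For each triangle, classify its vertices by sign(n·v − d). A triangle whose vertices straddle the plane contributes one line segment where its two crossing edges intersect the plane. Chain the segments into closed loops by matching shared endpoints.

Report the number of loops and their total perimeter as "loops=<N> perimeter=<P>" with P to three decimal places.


Straddling triangles (16 of 40):
  (v4,v8,v5) [+-+] → (-1.0912, 2.274, 0)–(-1.0912, 2.0268, 0.290615)  len=0.3815
  (v5,v8,v9) [+--] → (-1.0912, 2.0268, 0.290615)–(-1.0912, 1.70401, 0.67)  len=0.4981
  (v5,v9,v6) [+-+] → (-1.0912, 1.70401, 0.67)–(-1.0912, 1.5063, 0.437621)  len=0.3051
  (v6,v9,v10) [+--] → (-1.0912, 1.5063, 0.437621)–(-1.0912, 1.13406, 0)  len=0.5745
  (v6,v10,v7) [+-+] → (-1.0912, 1.13406, 0)–(-1.0912, 1.21959, -0.100519)  len=0.1320
  (v7,v10,v11) [+--] → (-1.0912, 1.21959, -0.100519)–(-1.0912, 1.70401, -0.67)  len=0.7476
  (v7,v11,v4) [+-+] → (-1.0912, 1.70401, -0.67)–(-1.0912, 1.87357, -0.470658)  len=0.2617
  (v4,v11,v8) [+--] → (-1.0912, 1.87357, -0.470658)–(-1.0912, 2.274, 0)  len=0.6180
  (v12,v16,v13) [-+-] → (-1.0912, -2.274, 0)–(-1.0912, -1.87357, 0.470658)  len=0.6180
  (v13,v16,v17) [-++] → (-1.0912, -1.87357, 0.470658)–(-1.0912, -1.70401, 0.67)  len=0.2617
  (v13,v17,v14) [-+-] → (-1.0912, -1.70401, 0.67)–(-1.0912, -1.21959, 0.100519)  len=0.7476
  (v14,v17,v18) [-++] → (-1.0912, -1.21959, 0.100519)–(-1.0912, -1.13406, 0)  len=0.1320
  (v14,v18,v15) [-+-] → (-1.0912, -1.13406, 0)–(-1.0912, -1.5063, -0.437621)  len=0.5745
  (v15,v18,v19) [-++] → (-1.0912, -1.5063, -0.437621)–(-1.0912, -1.70401, -0.67)  len=0.3051
  (v15,v19,v12) [-+-] → (-1.0912, -1.70401, -0.67)–(-1.0912, -2.0268, -0.290615)  len=0.4981
  (v12,v19,v16) [-++] → (-1.0912, -2.0268, -0.290615)–(-1.0912, -2.274, 0)  len=0.3815

Chained into 2 loop(s):
  loop 1: 8 segments, perimeter = 3.5186
  loop 2: 8 segments, perimeter = 3.5186
Total perimeter = 7.037

loops=2 perimeter=7.037


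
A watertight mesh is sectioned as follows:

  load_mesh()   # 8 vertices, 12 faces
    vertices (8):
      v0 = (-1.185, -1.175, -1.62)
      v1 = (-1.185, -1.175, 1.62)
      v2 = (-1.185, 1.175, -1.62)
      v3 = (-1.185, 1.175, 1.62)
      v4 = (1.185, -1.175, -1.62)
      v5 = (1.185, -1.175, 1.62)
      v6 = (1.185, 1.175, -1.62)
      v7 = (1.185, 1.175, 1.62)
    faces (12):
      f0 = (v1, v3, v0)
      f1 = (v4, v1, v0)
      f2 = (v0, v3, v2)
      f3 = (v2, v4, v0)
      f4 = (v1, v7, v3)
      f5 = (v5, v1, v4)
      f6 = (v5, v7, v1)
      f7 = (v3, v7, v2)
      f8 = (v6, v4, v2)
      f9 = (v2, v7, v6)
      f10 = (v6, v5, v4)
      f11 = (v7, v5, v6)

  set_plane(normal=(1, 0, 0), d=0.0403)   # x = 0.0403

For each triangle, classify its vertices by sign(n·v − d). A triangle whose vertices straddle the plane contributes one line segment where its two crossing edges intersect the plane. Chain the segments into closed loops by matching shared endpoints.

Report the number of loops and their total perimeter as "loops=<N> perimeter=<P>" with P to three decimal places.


Straddling triangles (8 of 12):
  (v4,v1,v0) [+--] → (0.0403, -1.175, -0.0550937)–(0.0403, -1.175, -1.62)  len=1.5649
  (v2,v4,v0) [-+-] → (0.0403, -0.0399599, -1.62)–(0.0403, -1.175, -1.62)  len=1.1350
  (v1,v7,v3) [-+-] → (0.0403, 0.0399599, 1.62)–(0.0403, 1.175, 1.62)  len=1.1350
  (v5,v1,v4) [+-+] → (0.0403, -1.175, 1.62)–(0.0403, -1.175, -0.0550937)  len=1.6751
  (v5,v7,v1) [++-] → (0.0403, 0.0399599, 1.62)–(0.0403, -1.175, 1.62)  len=1.2150
  (v3,v7,v2) [-+-] → (0.0403, 1.175, 1.62)–(0.0403, 1.175, 0.0550937)  len=1.5649
  (v6,v4,v2) [++-] → (0.0403, -0.0399599, -1.62)–(0.0403, 1.175, -1.62)  len=1.2150
  (v2,v7,v6) [-++] → (0.0403, 1.175, 0.0550937)–(0.0403, 1.175, -1.62)  len=1.6751

Chained into 1 loop(s):
  loop 1: 8 segments, perimeter = 11.1800
Total perimeter = 11.180

loops=1 perimeter=11.180


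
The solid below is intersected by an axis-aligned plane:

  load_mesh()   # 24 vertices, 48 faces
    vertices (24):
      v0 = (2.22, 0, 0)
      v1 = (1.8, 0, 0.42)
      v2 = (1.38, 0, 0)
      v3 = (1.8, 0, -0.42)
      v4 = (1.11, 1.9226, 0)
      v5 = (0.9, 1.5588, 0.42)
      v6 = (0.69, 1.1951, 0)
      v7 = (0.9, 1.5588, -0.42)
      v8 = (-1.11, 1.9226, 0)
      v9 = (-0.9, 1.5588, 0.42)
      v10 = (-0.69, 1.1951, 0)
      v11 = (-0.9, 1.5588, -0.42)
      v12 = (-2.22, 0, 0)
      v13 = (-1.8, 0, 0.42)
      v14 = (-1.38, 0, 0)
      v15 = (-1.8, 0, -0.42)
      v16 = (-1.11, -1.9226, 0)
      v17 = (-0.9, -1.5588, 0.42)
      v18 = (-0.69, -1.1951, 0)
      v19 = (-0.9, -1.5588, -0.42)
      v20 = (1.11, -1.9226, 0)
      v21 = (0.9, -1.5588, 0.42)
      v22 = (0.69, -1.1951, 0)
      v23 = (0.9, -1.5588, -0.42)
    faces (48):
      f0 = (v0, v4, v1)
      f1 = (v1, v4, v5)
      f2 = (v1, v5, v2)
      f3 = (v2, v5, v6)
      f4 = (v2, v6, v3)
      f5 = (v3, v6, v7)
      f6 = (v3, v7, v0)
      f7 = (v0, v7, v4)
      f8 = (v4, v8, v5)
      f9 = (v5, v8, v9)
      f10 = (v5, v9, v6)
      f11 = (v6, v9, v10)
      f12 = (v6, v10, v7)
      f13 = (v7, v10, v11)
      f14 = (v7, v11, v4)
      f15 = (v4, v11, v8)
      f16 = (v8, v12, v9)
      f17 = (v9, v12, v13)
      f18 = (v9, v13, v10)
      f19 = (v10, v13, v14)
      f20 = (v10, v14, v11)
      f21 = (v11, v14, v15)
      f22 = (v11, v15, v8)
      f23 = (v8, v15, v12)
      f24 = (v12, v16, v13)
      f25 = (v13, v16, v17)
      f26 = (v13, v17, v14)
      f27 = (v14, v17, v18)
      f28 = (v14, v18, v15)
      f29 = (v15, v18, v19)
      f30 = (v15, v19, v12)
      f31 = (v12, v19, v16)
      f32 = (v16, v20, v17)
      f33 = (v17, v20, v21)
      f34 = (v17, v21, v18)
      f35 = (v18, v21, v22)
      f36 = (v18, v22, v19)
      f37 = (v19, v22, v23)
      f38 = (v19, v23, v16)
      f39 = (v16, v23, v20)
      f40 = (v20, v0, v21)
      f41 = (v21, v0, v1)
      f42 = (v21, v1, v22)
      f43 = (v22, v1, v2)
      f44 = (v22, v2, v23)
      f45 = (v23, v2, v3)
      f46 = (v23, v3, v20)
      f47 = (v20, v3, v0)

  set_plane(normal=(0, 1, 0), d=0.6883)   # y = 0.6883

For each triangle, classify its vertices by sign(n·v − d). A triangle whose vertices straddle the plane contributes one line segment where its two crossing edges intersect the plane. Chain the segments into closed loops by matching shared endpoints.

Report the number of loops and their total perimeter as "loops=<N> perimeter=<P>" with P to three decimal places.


Straddling triangles (16 of 48):
  (v0,v4,v1) [-+-] → (1.82261, 0.6883, 0)–(1.55298, 0.6883, 0.269638)  len=0.3813
  (v1,v4,v5) [-++] → (1.55298, 0.6883, 0.269638)–(1.4026, 0.6883, 0.42)  len=0.2127
  (v1,v5,v2) [-+-] → (1.4026, 0.6883, 0.42)–(1.16805, 0.6883, 0.185454)  len=0.3317
  (v2,v5,v6) [-++] → (1.16805, 0.6883, 0.185454)–(0.982605, 0.6883, 0)  len=0.2623
  (v2,v6,v3) [-+-] → (0.982605, 0.6883, 0)–(1.16071, 0.6883, -0.178107)  len=0.2519
  (v3,v6,v7) [-++] → (1.16071, 0.6883, -0.178107)–(1.4026, 0.6883, -0.42)  len=0.3421
  (v3,v7,v0) [-+-] → (1.4026, 0.6883, -0.42)–(1.63714, 0.6883, -0.185454)  len=0.3317
  (v0,v7,v4) [-++] → (1.63714, 0.6883, -0.185454)–(1.82261, 0.6883, 0)  len=0.2623
  (v8,v12,v9) [+-+] → (-1.82261, 0.6883, 0)–(-1.63714, 0.6883, 0.185454)  len=0.2623
  (v9,v12,v13) [+--] → (-1.63714, 0.6883, 0.185454)–(-1.4026, 0.6883, 0.42)  len=0.3317
  (v9,v13,v10) [+-+] → (-1.4026, 0.6883, 0.42)–(-1.16071, 0.6883, 0.178107)  len=0.3421
  (v10,v13,v14) [+--] → (-1.16071, 0.6883, 0.178107)–(-0.982605, 0.6883, 0)  len=0.2519
  (v10,v14,v11) [+-+] → (-0.982605, 0.6883, 0)–(-1.16805, 0.6883, -0.185454)  len=0.2623
  (v11,v14,v15) [+--] → (-1.16805, 0.6883, -0.185454)–(-1.4026, 0.6883, -0.42)  len=0.3317
  (v11,v15,v8) [+-+] → (-1.4026, 0.6883, -0.42)–(-1.55298, 0.6883, -0.269638)  len=0.2127
  (v8,v15,v12) [+--] → (-1.55298, 0.6883, -0.269638)–(-1.82261, 0.6883, 0)  len=0.3813

Chained into 2 loop(s):
  loop 1: 8 segments, perimeter = 2.3759
  loop 2: 8 segments, perimeter = 2.3759
Total perimeter = 4.752

loops=2 perimeter=4.752


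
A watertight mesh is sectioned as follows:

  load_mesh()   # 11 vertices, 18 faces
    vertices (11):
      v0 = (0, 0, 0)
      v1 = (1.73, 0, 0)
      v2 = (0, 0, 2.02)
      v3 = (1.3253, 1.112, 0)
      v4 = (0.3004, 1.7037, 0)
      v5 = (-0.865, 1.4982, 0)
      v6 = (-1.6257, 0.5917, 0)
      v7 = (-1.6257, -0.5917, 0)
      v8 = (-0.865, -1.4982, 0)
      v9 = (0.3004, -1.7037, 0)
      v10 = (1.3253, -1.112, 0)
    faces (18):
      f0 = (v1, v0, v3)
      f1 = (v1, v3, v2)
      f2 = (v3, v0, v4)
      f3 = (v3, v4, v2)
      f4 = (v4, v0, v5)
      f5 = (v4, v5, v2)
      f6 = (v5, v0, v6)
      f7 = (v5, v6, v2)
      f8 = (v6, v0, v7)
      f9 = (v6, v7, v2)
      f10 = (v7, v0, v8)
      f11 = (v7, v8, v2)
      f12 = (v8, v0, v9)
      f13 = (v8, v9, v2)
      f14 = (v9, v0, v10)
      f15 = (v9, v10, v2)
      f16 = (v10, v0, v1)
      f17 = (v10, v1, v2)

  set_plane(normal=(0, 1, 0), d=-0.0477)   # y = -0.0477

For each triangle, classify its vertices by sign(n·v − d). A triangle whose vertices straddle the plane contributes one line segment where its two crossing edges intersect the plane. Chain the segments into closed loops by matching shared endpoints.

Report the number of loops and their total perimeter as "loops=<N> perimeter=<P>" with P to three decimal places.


Straddling triangles (10 of 18):
  (v6,v0,v7) [++-] → (-0.131056, -0.0477, 0)–(-1.6257, -0.0477, 0)  len=1.4946
  (v6,v7,v2) [+-+] → (-1.6257, -0.0477, 0)–(-0.131056, -0.0477, 1.85716)  len=2.3839
  (v7,v0,v8) [-+-] → (-0.131056, -0.0477, 0)–(-0.02754, -0.0477, 0)  len=0.1035
  (v7,v8,v2) [--+] → (-0.02754, -0.0477, 1.95569)–(-0.131056, -0.0477, 1.85716)  len=0.1429
  (v8,v0,v9) [-+-] → (-0.02754, -0.0477, 0)–(0.00841057, -0.0477, 0)  len=0.0360
  (v8,v9,v2) [--+] → (0.00841057, -0.0477, 1.96344)–(-0.02754, -0.0477, 1.95569)  len=0.0368
  (v9,v0,v10) [-+-] → (0.00841057, -0.0477, 0)–(0.0568496, -0.0477, 0)  len=0.0484
  (v9,v10,v2) [--+] → (0.0568496, -0.0477, 1.93335)–(0.00841057, -0.0477, 1.96344)  len=0.0570
  (v10,v0,v1) [-++] → (0.0568496, -0.0477, 0)–(1.71264, -0.0477, 0)  len=1.6558
  (v10,v1,v2) [-++] → (1.71264, -0.0477, 0)–(0.0568496, -0.0477, 1.93335)  len=2.5455

Chained into 1 loop(s):
  loop 1: 10 segments, perimeter = 8.5044
Total perimeter = 8.504

loops=1 perimeter=8.504


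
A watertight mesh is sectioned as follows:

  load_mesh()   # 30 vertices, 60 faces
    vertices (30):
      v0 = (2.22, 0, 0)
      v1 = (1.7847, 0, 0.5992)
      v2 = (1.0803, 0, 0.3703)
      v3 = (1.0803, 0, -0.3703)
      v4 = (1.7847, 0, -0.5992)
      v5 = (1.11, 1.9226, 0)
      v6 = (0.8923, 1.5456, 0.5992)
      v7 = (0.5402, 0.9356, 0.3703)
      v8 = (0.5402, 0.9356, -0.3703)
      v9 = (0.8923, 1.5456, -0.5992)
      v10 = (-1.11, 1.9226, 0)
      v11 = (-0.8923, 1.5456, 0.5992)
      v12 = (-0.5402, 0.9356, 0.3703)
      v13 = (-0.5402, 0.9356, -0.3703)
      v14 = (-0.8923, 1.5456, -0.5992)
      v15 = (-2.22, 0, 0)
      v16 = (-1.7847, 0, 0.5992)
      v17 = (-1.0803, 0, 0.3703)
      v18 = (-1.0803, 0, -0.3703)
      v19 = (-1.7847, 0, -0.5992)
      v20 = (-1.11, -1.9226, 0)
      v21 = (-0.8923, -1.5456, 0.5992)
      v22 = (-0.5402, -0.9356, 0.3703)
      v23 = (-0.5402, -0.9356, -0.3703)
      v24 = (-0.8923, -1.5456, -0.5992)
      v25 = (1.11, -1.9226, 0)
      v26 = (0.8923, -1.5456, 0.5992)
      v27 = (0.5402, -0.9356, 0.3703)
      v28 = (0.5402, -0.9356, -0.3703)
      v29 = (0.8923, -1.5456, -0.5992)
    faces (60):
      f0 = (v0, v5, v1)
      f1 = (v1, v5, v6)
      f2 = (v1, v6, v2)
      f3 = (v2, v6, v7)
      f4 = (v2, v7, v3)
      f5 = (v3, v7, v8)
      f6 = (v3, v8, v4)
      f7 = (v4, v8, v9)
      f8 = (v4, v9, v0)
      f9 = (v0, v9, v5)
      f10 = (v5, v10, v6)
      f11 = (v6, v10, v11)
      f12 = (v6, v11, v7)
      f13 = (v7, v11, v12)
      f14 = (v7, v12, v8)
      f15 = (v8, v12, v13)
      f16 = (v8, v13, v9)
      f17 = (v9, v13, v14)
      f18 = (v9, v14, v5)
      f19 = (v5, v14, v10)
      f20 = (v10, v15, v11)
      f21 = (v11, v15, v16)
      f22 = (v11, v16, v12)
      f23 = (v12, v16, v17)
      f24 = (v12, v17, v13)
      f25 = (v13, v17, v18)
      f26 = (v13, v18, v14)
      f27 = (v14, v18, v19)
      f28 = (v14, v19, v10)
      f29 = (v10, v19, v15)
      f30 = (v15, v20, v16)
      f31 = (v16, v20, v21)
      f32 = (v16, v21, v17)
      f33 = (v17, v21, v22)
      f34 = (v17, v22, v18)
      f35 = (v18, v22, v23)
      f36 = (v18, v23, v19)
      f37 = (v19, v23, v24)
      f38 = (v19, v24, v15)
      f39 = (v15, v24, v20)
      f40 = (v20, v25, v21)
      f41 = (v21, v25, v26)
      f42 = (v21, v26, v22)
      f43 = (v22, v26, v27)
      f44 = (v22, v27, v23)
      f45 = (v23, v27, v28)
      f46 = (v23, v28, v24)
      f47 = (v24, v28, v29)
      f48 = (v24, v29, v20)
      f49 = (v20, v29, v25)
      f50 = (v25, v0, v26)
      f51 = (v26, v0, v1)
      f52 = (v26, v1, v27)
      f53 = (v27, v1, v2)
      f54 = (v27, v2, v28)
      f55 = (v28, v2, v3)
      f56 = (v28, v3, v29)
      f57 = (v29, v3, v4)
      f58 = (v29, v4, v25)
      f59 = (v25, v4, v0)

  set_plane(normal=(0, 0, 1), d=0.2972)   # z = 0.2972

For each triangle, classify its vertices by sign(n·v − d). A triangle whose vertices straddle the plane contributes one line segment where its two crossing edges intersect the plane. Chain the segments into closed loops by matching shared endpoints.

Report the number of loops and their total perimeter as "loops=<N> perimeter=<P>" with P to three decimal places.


Straddling triangles (24 of 60):
  (v0,v5,v1) [--+] → (1.44465, 0.969001, 0.2972)–(2.00409, 0, 0.2972)  len=1.1189
  (v1,v5,v6) [+-+] → (1.44465, 0.969001, 0.2972)–(1.00202, 1.73561, 0.2972)  len=0.8852
  (v2,v7,v3) [++-] → (0.59351, 0.843253, 0.2972)–(1.0803, 0, 0.2972)  len=0.9737
  (v3,v7,v8) [-+-] → (0.59351, 0.843253, 0.2972)–(0.5402, 0.9356, 0.2972)  len=0.1066
  (v5,v10,v6) [--+] → (-0.11687, 1.73561, 0.2972)–(1.00202, 1.73561, 0.2972)  len=1.1189
  (v6,v10,v11) [+-+] → (-0.11687, 1.73561, 0.2972)–(-1.00202, 1.73561, 0.2972)  len=0.8852
  (v7,v12,v8) [++-] → (-0.43356, 0.9356, 0.2972)–(0.5402, 0.9356, 0.2972)  len=0.9738
  (v8,v12,v13) [-+-] → (-0.43356, 0.9356, 0.2972)–(-0.5402, 0.9356, 0.2972)  len=0.1066
  (v10,v15,v11) [--+] → (-1.56147, 0.766609, 0.2972)–(-1.00202, 1.73561, 0.2972)  len=1.1189
  (v11,v15,v16) [+-+] → (-1.56147, 0.766609, 0.2972)–(-2.00409, 0, 0.2972)  len=0.8852
  (v12,v17,v13) [++-] → (-1.02699, 0.0923472, 0.2972)–(-0.5402, 0.9356, 0.2972)  len=0.9737
  (v13,v17,v18) [-+-] → (-1.02699, 0.0923472, 0.2972)–(-1.0803, 0, 0.2972)  len=0.1066
  (v15,v20,v16) [--+] → (-1.44465, -0.969001, 0.2972)–(-2.00409, 0, 0.2972)  len=1.1189
  (v16,v20,v21) [+-+] → (-1.44465, -0.969001, 0.2972)–(-1.00202, -1.73561, 0.2972)  len=0.8852
  (v17,v22,v18) [++-] → (-0.59351, -0.843253, 0.2972)–(-1.0803, 0, 0.2972)  len=0.9737
  (v18,v22,v23) [-+-] → (-0.59351, -0.843253, 0.2972)–(-0.5402, -0.9356, 0.2972)  len=0.1066
  (v20,v25,v21) [--+] → (0.11687, -1.73561, 0.2972)–(-1.00202, -1.73561, 0.2972)  len=1.1189
  (v21,v25,v26) [+-+] → (0.11687, -1.73561, 0.2972)–(1.00202, -1.73561, 0.2972)  len=0.8852
  (v22,v27,v23) [++-] → (0.43356, -0.9356, 0.2972)–(-0.5402, -0.9356, 0.2972)  len=0.9738
  (v23,v27,v28) [-+-] → (0.43356, -0.9356, 0.2972)–(0.5402, -0.9356, 0.2972)  len=0.1066
  (v25,v0,v26) [--+] → (1.56147, -0.766609, 0.2972)–(1.00202, -1.73561, 0.2972)  len=1.1189
  (v26,v0,v1) [+-+] → (1.56147, -0.766609, 0.2972)–(2.00409, 0, 0.2972)  len=0.8852
  (v27,v2,v28) [++-] → (1.02699, -0.0923472, 0.2972)–(0.5402, -0.9356, 0.2972)  len=0.9737
  (v28,v2,v3) [-+-] → (1.02699, -0.0923472, 0.2972)–(1.0803, 0, 0.2972)  len=0.1066

Chained into 2 loop(s):
  loop 1: 12 segments, perimeter = 12.0246
  loop 2: 12 segments, perimeter = 6.4820
Total perimeter = 18.507

loops=2 perimeter=18.507


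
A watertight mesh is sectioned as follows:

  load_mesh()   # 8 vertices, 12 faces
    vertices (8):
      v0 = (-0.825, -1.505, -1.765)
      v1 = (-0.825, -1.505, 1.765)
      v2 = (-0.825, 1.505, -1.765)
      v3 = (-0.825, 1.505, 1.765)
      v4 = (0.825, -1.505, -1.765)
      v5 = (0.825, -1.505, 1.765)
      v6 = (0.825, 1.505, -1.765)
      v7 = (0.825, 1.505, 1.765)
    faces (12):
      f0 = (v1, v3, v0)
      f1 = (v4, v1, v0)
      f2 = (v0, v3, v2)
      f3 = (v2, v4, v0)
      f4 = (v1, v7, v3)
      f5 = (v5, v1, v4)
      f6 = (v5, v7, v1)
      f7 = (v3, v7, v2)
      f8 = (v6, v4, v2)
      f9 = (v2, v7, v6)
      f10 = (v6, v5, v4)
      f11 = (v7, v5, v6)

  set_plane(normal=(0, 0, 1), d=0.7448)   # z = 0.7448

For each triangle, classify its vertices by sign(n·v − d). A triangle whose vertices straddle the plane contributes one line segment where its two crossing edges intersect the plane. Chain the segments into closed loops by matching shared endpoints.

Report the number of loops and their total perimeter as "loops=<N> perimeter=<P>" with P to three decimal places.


Straddling triangles (8 of 12):
  (v1,v3,v0) [++-] → (-0.825, 0.635084, 0.7448)–(-0.825, -1.505, 0.7448)  len=2.1401
  (v4,v1,v0) [-+-] → (-0.348136, -1.505, 0.7448)–(-0.825, -1.505, 0.7448)  len=0.4769
  (v0,v3,v2) [-+-] → (-0.825, 0.635084, 0.7448)–(-0.825, 1.505, 0.7448)  len=0.8699
  (v5,v1,v4) [++-] → (-0.348136, -1.505, 0.7448)–(0.825, -1.505, 0.7448)  len=1.1731
  (v3,v7,v2) [++-] → (0.348136, 1.505, 0.7448)–(-0.825, 1.505, 0.7448)  len=1.1731
  (v2,v7,v6) [-+-] → (0.348136, 1.505, 0.7448)–(0.825, 1.505, 0.7448)  len=0.4769
  (v6,v5,v4) [-+-] → (0.825, -0.635084, 0.7448)–(0.825, -1.505, 0.7448)  len=0.8699
  (v7,v5,v6) [++-] → (0.825, -0.635084, 0.7448)–(0.825, 1.505, 0.7448)  len=2.1401

Chained into 1 loop(s):
  loop 1: 8 segments, perimeter = 9.3200
Total perimeter = 9.320

loops=1 perimeter=9.320


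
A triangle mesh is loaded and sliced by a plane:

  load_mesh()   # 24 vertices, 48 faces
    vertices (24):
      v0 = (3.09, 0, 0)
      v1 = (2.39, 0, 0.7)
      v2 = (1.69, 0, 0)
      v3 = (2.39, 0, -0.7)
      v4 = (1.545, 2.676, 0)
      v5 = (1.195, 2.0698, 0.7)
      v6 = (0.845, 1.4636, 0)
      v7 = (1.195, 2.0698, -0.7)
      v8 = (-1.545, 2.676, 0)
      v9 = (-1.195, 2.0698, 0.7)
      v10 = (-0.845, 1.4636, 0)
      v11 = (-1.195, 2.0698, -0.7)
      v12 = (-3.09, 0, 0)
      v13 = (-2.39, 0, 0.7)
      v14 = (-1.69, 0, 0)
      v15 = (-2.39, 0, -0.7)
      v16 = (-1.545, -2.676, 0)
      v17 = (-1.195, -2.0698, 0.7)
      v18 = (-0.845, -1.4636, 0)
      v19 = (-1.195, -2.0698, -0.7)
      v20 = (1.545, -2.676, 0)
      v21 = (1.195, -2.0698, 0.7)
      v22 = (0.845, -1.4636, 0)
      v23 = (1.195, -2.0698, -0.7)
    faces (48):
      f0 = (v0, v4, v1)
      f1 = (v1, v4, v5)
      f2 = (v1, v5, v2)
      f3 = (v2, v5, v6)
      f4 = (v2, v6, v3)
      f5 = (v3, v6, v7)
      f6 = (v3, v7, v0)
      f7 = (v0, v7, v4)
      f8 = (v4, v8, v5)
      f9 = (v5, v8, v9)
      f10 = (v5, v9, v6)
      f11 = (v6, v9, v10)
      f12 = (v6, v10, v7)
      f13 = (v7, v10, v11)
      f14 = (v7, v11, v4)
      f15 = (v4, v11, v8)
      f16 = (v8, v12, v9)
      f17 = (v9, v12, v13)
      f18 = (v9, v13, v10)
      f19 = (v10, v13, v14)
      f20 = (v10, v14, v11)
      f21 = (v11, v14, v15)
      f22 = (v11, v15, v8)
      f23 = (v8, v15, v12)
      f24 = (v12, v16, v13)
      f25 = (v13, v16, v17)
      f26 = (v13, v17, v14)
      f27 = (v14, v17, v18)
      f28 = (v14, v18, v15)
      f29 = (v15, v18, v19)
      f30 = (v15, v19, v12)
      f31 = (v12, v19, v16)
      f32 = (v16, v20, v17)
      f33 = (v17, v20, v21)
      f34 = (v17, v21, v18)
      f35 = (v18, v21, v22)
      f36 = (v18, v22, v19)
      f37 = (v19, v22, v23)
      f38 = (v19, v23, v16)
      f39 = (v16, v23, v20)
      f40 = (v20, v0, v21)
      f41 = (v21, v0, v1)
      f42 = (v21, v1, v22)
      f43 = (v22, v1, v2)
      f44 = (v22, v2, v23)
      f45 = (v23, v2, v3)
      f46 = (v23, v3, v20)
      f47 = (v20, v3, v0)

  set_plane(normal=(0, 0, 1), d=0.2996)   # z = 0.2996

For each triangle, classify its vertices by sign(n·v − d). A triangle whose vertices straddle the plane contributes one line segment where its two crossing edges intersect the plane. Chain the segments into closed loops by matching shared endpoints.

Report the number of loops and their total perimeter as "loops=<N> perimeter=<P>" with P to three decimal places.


Straddling triangles (24 of 48):
  (v0,v4,v1) [--+] → (1.90666, 1.53067, 0.2996)–(2.7904, 0, 0.2996)  len=1.7675
  (v1,v4,v5) [+-+] → (1.90666, 1.53067, 0.2996)–(1.3952, 2.41655, 0.2996)  len=1.0229
  (v1,v5,v2) [++-] → (1.47814, 0.885874, 0.2996)–(1.9896, 0, 0.2996)  len=1.0229
  (v2,v5,v6) [-+-] → (1.47814, 0.885874, 0.2996)–(0.9948, 1.72305, 0.2996)  len=0.9667
  (v4,v8,v5) [--+] → (-0.37228, 2.41655, 0.2996)–(1.3952, 2.41655, 0.2996)  len=1.7675
  (v5,v8,v9) [+-+] → (-0.37228, 2.41655, 0.2996)–(-1.3952, 2.41655, 0.2996)  len=1.0229
  (v5,v9,v6) [++-] → (-0.02812, 1.72305, 0.2996)–(0.9948, 1.72305, 0.2996)  len=1.0229
  (v6,v9,v10) [-+-] → (-0.02812, 1.72305, 0.2996)–(-0.9948, 1.72305, 0.2996)  len=0.9667
  (v8,v12,v9) [--+] → (-2.27894, 0.885874, 0.2996)–(-1.3952, 2.41655, 0.2996)  len=1.7675
  (v9,v12,v13) [+-+] → (-2.27894, 0.885874, 0.2996)–(-2.7904, 0, 0.2996)  len=1.0229
  (v9,v13,v10) [++-] → (-1.50626, 0.837179, 0.2996)–(-0.9948, 1.72305, 0.2996)  len=1.0229
  (v10,v13,v14) [-+-] → (-1.50626, 0.837179, 0.2996)–(-1.9896, 0, 0.2996)  len=0.9667
  (v12,v16,v13) [--+] → (-1.90666, -1.53067, 0.2996)–(-2.7904, 0, 0.2996)  len=1.7675
  (v13,v16,v17) [+-+] → (-1.90666, -1.53067, 0.2996)–(-1.3952, -2.41655, 0.2996)  len=1.0229
  (v13,v17,v14) [++-] → (-1.47814, -0.885874, 0.2996)–(-1.9896, 0, 0.2996)  len=1.0229
  (v14,v17,v18) [-+-] → (-1.47814, -0.885874, 0.2996)–(-0.9948, -1.72305, 0.2996)  len=0.9667
  (v16,v20,v17) [--+] → (0.37228, -2.41655, 0.2996)–(-1.3952, -2.41655, 0.2996)  len=1.7675
  (v17,v20,v21) [+-+] → (0.37228, -2.41655, 0.2996)–(1.3952, -2.41655, 0.2996)  len=1.0229
  (v17,v21,v18) [++-] → (0.02812, -1.72305, 0.2996)–(-0.9948, -1.72305, 0.2996)  len=1.0229
  (v18,v21,v22) [-+-] → (0.02812, -1.72305, 0.2996)–(0.9948, -1.72305, 0.2996)  len=0.9667
  (v20,v0,v21) [--+] → (2.27894, -0.885874, 0.2996)–(1.3952, -2.41655, 0.2996)  len=1.7675
  (v21,v0,v1) [+-+] → (2.27894, -0.885874, 0.2996)–(2.7904, 0, 0.2996)  len=1.0229
  (v21,v1,v22) [++-] → (1.50626, -0.837179, 0.2996)–(0.9948, -1.72305, 0.2996)  len=1.0229
  (v22,v1,v2) [-+-] → (1.50626, -0.837179, 0.2996)–(1.9896, 0, 0.2996)  len=0.9667

Chained into 2 loop(s):
  loop 1: 12 segments, perimeter = 16.7424
  loop 2: 12 segments, perimeter = 11.9376
Total perimeter = 28.680

loops=2 perimeter=28.680


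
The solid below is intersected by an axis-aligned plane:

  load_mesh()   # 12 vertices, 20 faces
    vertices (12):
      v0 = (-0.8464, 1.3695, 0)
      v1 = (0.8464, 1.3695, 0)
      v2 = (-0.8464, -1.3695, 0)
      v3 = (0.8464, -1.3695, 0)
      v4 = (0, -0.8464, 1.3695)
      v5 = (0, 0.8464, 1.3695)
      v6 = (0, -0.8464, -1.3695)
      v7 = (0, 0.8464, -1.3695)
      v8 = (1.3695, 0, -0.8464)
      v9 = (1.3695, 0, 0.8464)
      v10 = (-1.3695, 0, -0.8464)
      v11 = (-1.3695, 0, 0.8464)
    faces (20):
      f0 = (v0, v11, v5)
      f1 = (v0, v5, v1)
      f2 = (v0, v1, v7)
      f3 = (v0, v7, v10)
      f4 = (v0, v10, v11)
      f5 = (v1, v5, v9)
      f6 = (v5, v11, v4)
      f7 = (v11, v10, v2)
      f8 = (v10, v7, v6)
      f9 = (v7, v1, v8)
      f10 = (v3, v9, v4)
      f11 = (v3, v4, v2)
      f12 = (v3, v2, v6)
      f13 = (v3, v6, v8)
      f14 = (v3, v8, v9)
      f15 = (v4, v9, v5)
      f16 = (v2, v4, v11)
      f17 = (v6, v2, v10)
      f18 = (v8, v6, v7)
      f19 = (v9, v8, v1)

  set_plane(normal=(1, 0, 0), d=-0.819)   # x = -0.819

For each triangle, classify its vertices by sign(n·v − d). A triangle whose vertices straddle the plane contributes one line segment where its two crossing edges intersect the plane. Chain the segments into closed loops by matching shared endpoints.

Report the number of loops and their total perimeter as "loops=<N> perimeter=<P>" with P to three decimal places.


loops=1 perimeter=7.277

Straddling triangles (10 of 20):
  (v0,v11,v5) [--+] → (-0.819, 0.340229, 1.05667)–(-0.819, 1.35257, 0.044334)  len=1.4317
  (v0,v5,v1) [-++] → (-0.819, 1.35257, 0.044334)–(-0.819, 1.3695, 0)  len=0.0475
  (v0,v1,v7) [-++] → (-0.819, 1.3695, 0)–(-0.819, 1.35257, -0.044334)  len=0.0475
  (v0,v7,v10) [-+-] → (-0.819, 1.35257, -0.044334)–(-0.819, 0.340229, -1.05667)  len=1.4317
  (v5,v11,v4) [+-+] → (-0.819, 0.340229, 1.05667)–(-0.819, -0.340229, 1.05667)  len=0.6805
  (v10,v7,v6) [-++] → (-0.819, 0.340229, -1.05667)–(-0.819, -0.340229, -1.05667)  len=0.6805
  (v3,v4,v2) [++-] → (-0.819, -1.35257, 0.044334)–(-0.819, -1.3695, 0)  len=0.0475
  (v3,v2,v6) [+-+] → (-0.819, -1.3695, 0)–(-0.819, -1.35257, -0.044334)  len=0.0475
  (v2,v4,v11) [-+-] → (-0.819, -1.35257, 0.044334)–(-0.819, -0.340229, 1.05667)  len=1.4317
  (v6,v2,v10) [+--] → (-0.819, -1.35257, -0.044334)–(-0.819, -0.340229, -1.05667)  len=1.4317

Chained into 1 loop(s):
  loop 1: 10 segments, perimeter = 7.2774
Total perimeter = 7.277


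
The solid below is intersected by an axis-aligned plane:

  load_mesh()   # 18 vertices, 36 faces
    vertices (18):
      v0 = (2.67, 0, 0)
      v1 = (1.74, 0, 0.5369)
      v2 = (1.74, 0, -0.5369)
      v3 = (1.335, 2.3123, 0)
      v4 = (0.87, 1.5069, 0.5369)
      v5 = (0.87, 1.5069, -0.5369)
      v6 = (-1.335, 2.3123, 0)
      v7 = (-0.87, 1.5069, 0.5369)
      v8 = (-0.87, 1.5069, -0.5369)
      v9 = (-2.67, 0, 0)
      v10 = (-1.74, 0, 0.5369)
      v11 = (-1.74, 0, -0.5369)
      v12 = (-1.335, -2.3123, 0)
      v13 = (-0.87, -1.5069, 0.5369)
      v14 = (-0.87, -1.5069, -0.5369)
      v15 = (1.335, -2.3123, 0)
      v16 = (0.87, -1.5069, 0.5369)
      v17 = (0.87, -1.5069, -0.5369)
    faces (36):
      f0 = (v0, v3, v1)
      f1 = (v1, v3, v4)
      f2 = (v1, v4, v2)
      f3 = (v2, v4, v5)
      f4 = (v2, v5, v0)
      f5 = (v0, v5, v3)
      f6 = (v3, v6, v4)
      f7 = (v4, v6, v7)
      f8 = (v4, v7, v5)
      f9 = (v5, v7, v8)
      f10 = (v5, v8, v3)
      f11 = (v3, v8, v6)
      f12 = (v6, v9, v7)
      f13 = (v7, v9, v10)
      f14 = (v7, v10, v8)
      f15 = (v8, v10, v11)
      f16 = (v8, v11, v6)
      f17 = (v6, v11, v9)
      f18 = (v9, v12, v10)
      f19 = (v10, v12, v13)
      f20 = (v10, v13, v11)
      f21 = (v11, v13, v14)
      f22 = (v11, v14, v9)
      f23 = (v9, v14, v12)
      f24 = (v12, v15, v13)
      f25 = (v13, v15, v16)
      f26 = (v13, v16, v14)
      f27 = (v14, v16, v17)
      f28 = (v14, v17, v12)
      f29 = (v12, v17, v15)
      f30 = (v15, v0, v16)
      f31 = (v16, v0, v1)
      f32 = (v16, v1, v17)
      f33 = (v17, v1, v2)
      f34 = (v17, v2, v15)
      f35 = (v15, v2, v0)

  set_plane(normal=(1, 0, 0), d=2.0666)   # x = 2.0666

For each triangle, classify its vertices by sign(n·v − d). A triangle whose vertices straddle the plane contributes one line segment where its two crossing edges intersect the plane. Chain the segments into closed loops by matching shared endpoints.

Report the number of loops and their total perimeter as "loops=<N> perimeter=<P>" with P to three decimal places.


loops=1 perimeter=4.407

Straddling triangles (6 of 36):
  (v0,v3,v1) [+--] → (2.0666, 1.04512, 0)–(2.0666, 0, 0.34835)  len=1.1017
  (v2,v5,v0) [--+] → (2.0666, 0.505146, -0.179981)–(2.0666, 0, -0.34835)  len=0.5325
  (v0,v5,v3) [+--] → (2.0666, 0.505146, -0.179981)–(2.0666, 1.04512, 0)  len=0.5692
  (v15,v0,v16) [-+-] → (2.0666, -1.04512, 0)–(2.0666, -0.505146, 0.179981)  len=0.5692
  (v16,v0,v1) [-+-] → (2.0666, -0.505146, 0.179981)–(2.0666, 0, 0.34835)  len=0.5325
  (v15,v2,v0) [--+] → (2.0666, 0, -0.34835)–(2.0666, -1.04512, 0)  len=1.1017

Chained into 1 loop(s):
  loop 1: 6 segments, perimeter = 4.4066
Total perimeter = 4.407
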